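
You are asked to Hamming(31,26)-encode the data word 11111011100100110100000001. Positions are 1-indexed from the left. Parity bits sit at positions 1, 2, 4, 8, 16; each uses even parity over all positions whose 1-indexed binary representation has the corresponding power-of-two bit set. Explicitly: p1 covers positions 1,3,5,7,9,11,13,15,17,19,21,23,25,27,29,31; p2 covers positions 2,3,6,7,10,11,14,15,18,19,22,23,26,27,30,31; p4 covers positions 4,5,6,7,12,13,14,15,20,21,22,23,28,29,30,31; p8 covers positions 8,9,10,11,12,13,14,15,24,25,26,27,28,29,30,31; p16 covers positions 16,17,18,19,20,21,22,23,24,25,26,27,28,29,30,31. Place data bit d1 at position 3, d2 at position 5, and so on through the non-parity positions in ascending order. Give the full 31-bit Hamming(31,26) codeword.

Place data bits at non-power-of-two positions: b3=1, b5=1, b6=1, b7=1, b9=1, b10=0, b11=1, b12=1, b13=1, b14=0, b15=0, b17=1, b18=0, b19=0, b20=1, b21=1, b22=0, b23=1, b24=0, b25=0, b26=0, b27=0, b28=0, b29=0, b30=0, b31=1.
p1 = XOR of data positions {3,5,7,9,11,13,15,17,19,21,23,25,27,29,31} = 1⊕1⊕1⊕1⊕1⊕1⊕0⊕1⊕0⊕1⊕1⊕0⊕0⊕0⊕1 = 0
p2 = XOR of data positions {3,6,7,10,11,14,15,18,19,22,23,26,27,30,31} = 1⊕1⊕1⊕0⊕1⊕0⊕0⊕0⊕0⊕0⊕1⊕0⊕0⊕0⊕1 = 0
p4 = XOR of data positions {5,6,7,12,13,14,15,20,21,22,23,28,29,30,31} = 1⊕1⊕1⊕1⊕1⊕0⊕0⊕1⊕1⊕0⊕1⊕0⊕0⊕0⊕1 = 1
p8 = XOR of data positions {9,10,11,12,13,14,15,24,25,26,27,28,29,30,31} = 1⊕0⊕1⊕1⊕1⊕0⊕0⊕0⊕0⊕0⊕0⊕0⊕0⊕0⊕1 = 1
p16 = XOR of data positions {17,18,19,20,21,22,23,24,25,26,27,28,29,30,31} = 1⊕0⊕0⊕1⊕1⊕0⊕1⊕0⊕0⊕0⊕0⊕0⊕0⊕0⊕1 = 1
Codeword b1..b31 = 0011111110111001100110100000001

0011111110111001100110100000001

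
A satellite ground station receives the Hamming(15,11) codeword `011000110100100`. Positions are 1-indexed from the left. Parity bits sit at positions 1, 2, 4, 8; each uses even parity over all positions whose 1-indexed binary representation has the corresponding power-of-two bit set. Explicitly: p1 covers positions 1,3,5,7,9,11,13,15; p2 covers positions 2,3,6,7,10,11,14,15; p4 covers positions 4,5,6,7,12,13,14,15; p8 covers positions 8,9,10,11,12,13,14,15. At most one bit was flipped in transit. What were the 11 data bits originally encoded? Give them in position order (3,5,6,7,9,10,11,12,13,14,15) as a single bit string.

s1: b1⊕b3⊕b5⊕b7⊕b9⊕b11⊕b13⊕b15 = 0⊕1⊕0⊕1⊕0⊕0⊕1⊕0 = 1
s2: b2⊕b3⊕b6⊕b7⊕b10⊕b11⊕b14⊕b15 = 1⊕1⊕0⊕1⊕1⊕0⊕0⊕0 = 0
s4: b4⊕b5⊕b6⊕b7⊕b12⊕b13⊕b14⊕b15 = 0⊕0⊕0⊕1⊕0⊕1⊕0⊕0 = 0
s8: b8⊕b9⊕b10⊕b11⊕b12⊕b13⊕b14⊕b15 = 1⊕0⊕1⊕0⊕0⊕1⊕0⊕0 = 1
Syndrome (s8...s1) = 1001 → position 9.
Flip bit 9: corrected codeword = 011000111100100
Data bits at positions 3,5,6,7,9,10,11,12,13,14,15: 10011100100

10011100100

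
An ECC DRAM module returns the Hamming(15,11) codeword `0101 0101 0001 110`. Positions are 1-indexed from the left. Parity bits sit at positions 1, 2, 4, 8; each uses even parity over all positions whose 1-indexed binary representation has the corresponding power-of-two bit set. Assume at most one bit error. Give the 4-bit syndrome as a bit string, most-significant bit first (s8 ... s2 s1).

0111

s1: b1⊕b3⊕b5⊕b7⊕b9⊕b11⊕b13⊕b15 = 0⊕0⊕0⊕0⊕0⊕0⊕1⊕0 = 1
s2: b2⊕b3⊕b6⊕b7⊕b10⊕b11⊕b14⊕b15 = 1⊕0⊕1⊕0⊕0⊕0⊕1⊕0 = 1
s4: b4⊕b5⊕b6⊕b7⊕b12⊕b13⊕b14⊕b15 = 1⊕0⊕1⊕0⊕1⊕1⊕1⊕0 = 1
s8: b8⊕b9⊕b10⊕b11⊕b12⊕b13⊕b14⊕b15 = 1⊕0⊕0⊕0⊕1⊕1⊕1⊕0 = 0
Syndrome (s8...s1) = 0111 → position 7.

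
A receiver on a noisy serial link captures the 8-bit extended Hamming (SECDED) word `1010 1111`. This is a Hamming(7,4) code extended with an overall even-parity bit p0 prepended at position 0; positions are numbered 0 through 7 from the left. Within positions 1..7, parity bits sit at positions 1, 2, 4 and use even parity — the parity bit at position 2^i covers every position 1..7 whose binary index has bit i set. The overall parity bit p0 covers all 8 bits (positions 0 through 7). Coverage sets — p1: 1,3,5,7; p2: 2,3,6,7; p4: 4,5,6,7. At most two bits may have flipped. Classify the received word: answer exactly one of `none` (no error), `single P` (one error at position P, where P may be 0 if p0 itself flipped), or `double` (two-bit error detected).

double

s1: b1⊕b3⊕b5⊕b7 = 0⊕0⊕1⊕1 = 0
s2: b2⊕b3⊕b6⊕b7 = 1⊕0⊕1⊕1 = 1
s4: b4⊕b5⊕b6⊕b7 = 1⊕1⊕1⊕1 = 0
Syndrome (s4...s1) = 010 → position 2.
Overall parity (XOR of all 8 bits, including p0): 1⊕0⊕1⊕0⊕1⊕1⊕1⊕1 = 0
Overall=0, syndrome position=2 → double-bit error detected (uncorrectable).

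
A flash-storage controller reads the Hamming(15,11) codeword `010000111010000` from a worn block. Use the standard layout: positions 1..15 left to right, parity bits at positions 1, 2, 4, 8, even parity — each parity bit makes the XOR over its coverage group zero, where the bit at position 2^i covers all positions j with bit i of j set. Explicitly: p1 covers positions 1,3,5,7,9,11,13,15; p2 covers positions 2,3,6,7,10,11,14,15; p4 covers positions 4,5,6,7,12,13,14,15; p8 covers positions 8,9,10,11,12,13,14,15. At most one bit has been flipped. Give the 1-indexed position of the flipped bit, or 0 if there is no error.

s1: b1⊕b3⊕b5⊕b7⊕b9⊕b11⊕b13⊕b15 = 0⊕0⊕0⊕1⊕1⊕1⊕0⊕0 = 1
s2: b2⊕b3⊕b6⊕b7⊕b10⊕b11⊕b14⊕b15 = 1⊕0⊕0⊕1⊕0⊕1⊕0⊕0 = 1
s4: b4⊕b5⊕b6⊕b7⊕b12⊕b13⊕b14⊕b15 = 0⊕0⊕0⊕1⊕0⊕0⊕0⊕0 = 1
s8: b8⊕b9⊕b10⊕b11⊕b12⊕b13⊕b14⊕b15 = 1⊕1⊕0⊕1⊕0⊕0⊕0⊕0 = 1
Syndrome (s8...s1) = 1111 → position 15.

15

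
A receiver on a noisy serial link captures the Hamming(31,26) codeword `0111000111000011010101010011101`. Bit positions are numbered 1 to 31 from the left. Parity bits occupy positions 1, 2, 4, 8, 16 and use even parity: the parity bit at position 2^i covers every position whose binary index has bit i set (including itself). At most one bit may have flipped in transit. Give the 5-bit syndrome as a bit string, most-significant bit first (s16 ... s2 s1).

s1: b1⊕b3⊕b5⊕b7⊕b9⊕b11⊕b13⊕b15⊕b17⊕b19⊕b21⊕b23⊕b25⊕b27⊕b29⊕b31 = 0⊕1⊕0⊕0⊕1⊕0⊕0⊕1⊕0⊕0⊕0⊕0⊕0⊕1⊕1⊕1 = 0
s2: b2⊕b3⊕b6⊕b7⊕b10⊕b11⊕b14⊕b15⊕b18⊕b19⊕b22⊕b23⊕b26⊕b27⊕b30⊕b31 = 1⊕1⊕0⊕0⊕1⊕0⊕0⊕1⊕1⊕0⊕1⊕0⊕0⊕1⊕0⊕1 = 0
s4: b4⊕b5⊕b6⊕b7⊕b12⊕b13⊕b14⊕b15⊕b20⊕b21⊕b22⊕b23⊕b28⊕b29⊕b30⊕b31 = 1⊕0⊕0⊕0⊕0⊕0⊕0⊕1⊕1⊕0⊕1⊕0⊕1⊕1⊕0⊕1 = 1
s8: b8⊕b9⊕b10⊕b11⊕b12⊕b13⊕b14⊕b15⊕b24⊕b25⊕b26⊕b27⊕b28⊕b29⊕b30⊕b31 = 1⊕1⊕1⊕0⊕0⊕0⊕0⊕1⊕1⊕0⊕0⊕1⊕1⊕1⊕0⊕1 = 1
s16: b16⊕b17⊕b18⊕b19⊕b20⊕b21⊕b22⊕b23⊕b24⊕b25⊕b26⊕b27⊕b28⊕b29⊕b30⊕b31 = 1⊕0⊕1⊕0⊕1⊕0⊕1⊕0⊕1⊕0⊕0⊕1⊕1⊕1⊕0⊕1 = 1
Syndrome (s16...s1) = 11100 → position 28.

11100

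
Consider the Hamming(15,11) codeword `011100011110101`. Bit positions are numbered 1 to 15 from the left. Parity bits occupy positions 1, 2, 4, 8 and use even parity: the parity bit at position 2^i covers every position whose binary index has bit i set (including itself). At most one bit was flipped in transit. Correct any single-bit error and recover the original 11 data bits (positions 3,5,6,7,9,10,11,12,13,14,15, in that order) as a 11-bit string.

10011110101

s1: b1⊕b3⊕b5⊕b7⊕b9⊕b11⊕b13⊕b15 = 0⊕1⊕0⊕0⊕1⊕1⊕1⊕1 = 1
s2: b2⊕b3⊕b6⊕b7⊕b10⊕b11⊕b14⊕b15 = 1⊕1⊕0⊕0⊕1⊕1⊕0⊕1 = 1
s4: b4⊕b5⊕b6⊕b7⊕b12⊕b13⊕b14⊕b15 = 1⊕0⊕0⊕0⊕0⊕1⊕0⊕1 = 1
s8: b8⊕b9⊕b10⊕b11⊕b12⊕b13⊕b14⊕b15 = 1⊕1⊕1⊕1⊕0⊕1⊕0⊕1 = 0
Syndrome (s8...s1) = 0111 → position 7.
Flip bit 7: corrected codeword = 011100111110101
Data bits at positions 3,5,6,7,9,10,11,12,13,14,15: 10011110101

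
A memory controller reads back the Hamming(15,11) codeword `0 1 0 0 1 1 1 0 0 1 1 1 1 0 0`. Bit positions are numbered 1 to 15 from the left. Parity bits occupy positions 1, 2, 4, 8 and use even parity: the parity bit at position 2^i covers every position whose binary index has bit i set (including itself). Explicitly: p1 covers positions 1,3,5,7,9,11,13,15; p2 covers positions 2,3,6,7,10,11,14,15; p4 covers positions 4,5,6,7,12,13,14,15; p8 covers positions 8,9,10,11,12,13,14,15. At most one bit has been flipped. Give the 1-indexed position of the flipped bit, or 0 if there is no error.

s1: b1⊕b3⊕b5⊕b7⊕b9⊕b11⊕b13⊕b15 = 0⊕0⊕1⊕1⊕0⊕1⊕1⊕0 = 0
s2: b2⊕b3⊕b6⊕b7⊕b10⊕b11⊕b14⊕b15 = 1⊕0⊕1⊕1⊕1⊕1⊕0⊕0 = 1
s4: b4⊕b5⊕b6⊕b7⊕b12⊕b13⊕b14⊕b15 = 0⊕1⊕1⊕1⊕1⊕1⊕0⊕0 = 1
s8: b8⊕b9⊕b10⊕b11⊕b12⊕b13⊕b14⊕b15 = 0⊕0⊕1⊕1⊕1⊕1⊕0⊕0 = 0
Syndrome (s8...s1) = 0110 → position 6.

6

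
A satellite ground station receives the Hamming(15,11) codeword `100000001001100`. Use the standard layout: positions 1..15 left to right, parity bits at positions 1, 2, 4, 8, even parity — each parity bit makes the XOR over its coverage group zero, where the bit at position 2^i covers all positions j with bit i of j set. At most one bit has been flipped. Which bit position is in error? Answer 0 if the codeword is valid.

s1: b1⊕b3⊕b5⊕b7⊕b9⊕b11⊕b13⊕b15 = 1⊕0⊕0⊕0⊕1⊕0⊕1⊕0 = 1
s2: b2⊕b3⊕b6⊕b7⊕b10⊕b11⊕b14⊕b15 = 0⊕0⊕0⊕0⊕0⊕0⊕0⊕0 = 0
s4: b4⊕b5⊕b6⊕b7⊕b12⊕b13⊕b14⊕b15 = 0⊕0⊕0⊕0⊕1⊕1⊕0⊕0 = 0
s8: b8⊕b9⊕b10⊕b11⊕b12⊕b13⊕b14⊕b15 = 0⊕1⊕0⊕0⊕1⊕1⊕0⊕0 = 1
Syndrome (s8...s1) = 1001 → position 9.

9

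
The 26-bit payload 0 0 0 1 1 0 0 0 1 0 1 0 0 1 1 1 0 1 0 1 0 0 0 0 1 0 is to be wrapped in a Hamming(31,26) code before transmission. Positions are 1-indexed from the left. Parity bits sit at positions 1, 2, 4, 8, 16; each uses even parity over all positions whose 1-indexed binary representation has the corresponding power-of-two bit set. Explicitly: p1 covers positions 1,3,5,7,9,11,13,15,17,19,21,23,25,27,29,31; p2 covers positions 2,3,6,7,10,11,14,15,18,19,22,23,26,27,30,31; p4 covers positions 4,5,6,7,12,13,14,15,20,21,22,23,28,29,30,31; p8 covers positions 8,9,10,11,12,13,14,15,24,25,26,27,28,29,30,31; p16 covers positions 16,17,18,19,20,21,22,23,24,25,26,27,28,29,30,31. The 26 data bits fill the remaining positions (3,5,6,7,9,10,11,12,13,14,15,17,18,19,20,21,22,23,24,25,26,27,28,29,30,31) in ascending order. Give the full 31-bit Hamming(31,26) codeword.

Place data bits at non-power-of-two positions: b3=0, b5=0, b6=0, b7=1, b9=1, b10=0, b11=0, b12=0, b13=1, b14=0, b15=1, b17=0, b18=0, b19=1, b20=1, b21=1, b22=0, b23=1, b24=0, b25=1, b26=0, b27=0, b28=0, b29=0, b30=1, b31=0.
p1 = XOR of data positions {3,5,7,9,11,13,15,17,19,21,23,25,27,29,31} = 0⊕0⊕1⊕1⊕0⊕1⊕1⊕0⊕1⊕1⊕1⊕1⊕0⊕0⊕0 = 0
p2 = XOR of data positions {3,6,7,10,11,14,15,18,19,22,23,26,27,30,31} = 0⊕0⊕1⊕0⊕0⊕0⊕1⊕0⊕1⊕0⊕1⊕0⊕0⊕1⊕0 = 1
p4 = XOR of data positions {5,6,7,12,13,14,15,20,21,22,23,28,29,30,31} = 0⊕0⊕1⊕0⊕1⊕0⊕1⊕1⊕1⊕0⊕1⊕0⊕0⊕1⊕0 = 1
p8 = XOR of data positions {9,10,11,12,13,14,15,24,25,26,27,28,29,30,31} = 1⊕0⊕0⊕0⊕1⊕0⊕1⊕0⊕1⊕0⊕0⊕0⊕0⊕1⊕0 = 1
p16 = XOR of data positions {17,18,19,20,21,22,23,24,25,26,27,28,29,30,31} = 0⊕0⊕1⊕1⊕1⊕0⊕1⊕0⊕1⊕0⊕0⊕0⊕0⊕1⊕0 = 0
Codeword b1..b31 = 0101001110001010001110101000010

0101001110001010001110101000010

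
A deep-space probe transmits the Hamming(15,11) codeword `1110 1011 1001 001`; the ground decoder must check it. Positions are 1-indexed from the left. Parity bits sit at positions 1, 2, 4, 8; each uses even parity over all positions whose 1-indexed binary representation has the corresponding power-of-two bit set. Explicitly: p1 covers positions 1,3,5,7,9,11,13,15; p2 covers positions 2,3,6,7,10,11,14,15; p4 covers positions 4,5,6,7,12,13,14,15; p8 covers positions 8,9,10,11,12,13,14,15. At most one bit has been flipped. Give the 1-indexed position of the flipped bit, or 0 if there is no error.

0

s1: b1⊕b3⊕b5⊕b7⊕b9⊕b11⊕b13⊕b15 = 1⊕1⊕1⊕1⊕1⊕0⊕0⊕1 = 0
s2: b2⊕b3⊕b6⊕b7⊕b10⊕b11⊕b14⊕b15 = 1⊕1⊕0⊕1⊕0⊕0⊕0⊕1 = 0
s4: b4⊕b5⊕b6⊕b7⊕b12⊕b13⊕b14⊕b15 = 0⊕1⊕0⊕1⊕1⊕0⊕0⊕1 = 0
s8: b8⊕b9⊕b10⊕b11⊕b12⊕b13⊕b14⊕b15 = 1⊕1⊕0⊕0⊕1⊕0⊕0⊕1 = 0
Syndrome (s8...s1) = 0000 → position 0 (no error).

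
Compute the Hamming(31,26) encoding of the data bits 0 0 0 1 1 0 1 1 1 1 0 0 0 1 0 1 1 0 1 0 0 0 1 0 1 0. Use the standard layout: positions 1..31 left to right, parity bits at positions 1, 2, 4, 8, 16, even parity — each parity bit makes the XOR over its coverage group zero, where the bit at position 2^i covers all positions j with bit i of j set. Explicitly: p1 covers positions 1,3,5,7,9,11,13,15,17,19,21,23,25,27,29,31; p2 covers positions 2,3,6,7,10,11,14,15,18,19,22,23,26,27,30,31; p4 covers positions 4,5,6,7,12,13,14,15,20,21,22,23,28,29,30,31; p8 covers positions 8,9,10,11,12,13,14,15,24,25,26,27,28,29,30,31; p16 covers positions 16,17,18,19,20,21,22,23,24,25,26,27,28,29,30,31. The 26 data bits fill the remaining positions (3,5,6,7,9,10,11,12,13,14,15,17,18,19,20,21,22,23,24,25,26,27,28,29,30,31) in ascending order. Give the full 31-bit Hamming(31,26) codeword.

0000001010111100001011010001010

Place data bits at non-power-of-two positions: b3=0, b5=0, b6=0, b7=1, b9=1, b10=0, b11=1, b12=1, b13=1, b14=1, b15=0, b17=0, b18=0, b19=1, b20=0, b21=1, b22=1, b23=0, b24=1, b25=0, b26=0, b27=0, b28=1, b29=0, b30=1, b31=0.
p1 = XOR of data positions {3,5,7,9,11,13,15,17,19,21,23,25,27,29,31} = 0⊕0⊕1⊕1⊕1⊕1⊕0⊕0⊕1⊕1⊕0⊕0⊕0⊕0⊕0 = 0
p2 = XOR of data positions {3,6,7,10,11,14,15,18,19,22,23,26,27,30,31} = 0⊕0⊕1⊕0⊕1⊕1⊕0⊕0⊕1⊕1⊕0⊕0⊕0⊕1⊕0 = 0
p4 = XOR of data positions {5,6,7,12,13,14,15,20,21,22,23,28,29,30,31} = 0⊕0⊕1⊕1⊕1⊕1⊕0⊕0⊕1⊕1⊕0⊕1⊕0⊕1⊕0 = 0
p8 = XOR of data positions {9,10,11,12,13,14,15,24,25,26,27,28,29,30,31} = 1⊕0⊕1⊕1⊕1⊕1⊕0⊕1⊕0⊕0⊕0⊕1⊕0⊕1⊕0 = 0
p16 = XOR of data positions {17,18,19,20,21,22,23,24,25,26,27,28,29,30,31} = 0⊕0⊕1⊕0⊕1⊕1⊕0⊕1⊕0⊕0⊕0⊕1⊕0⊕1⊕0 = 0
Codeword b1..b31 = 0000001010111100001011010001010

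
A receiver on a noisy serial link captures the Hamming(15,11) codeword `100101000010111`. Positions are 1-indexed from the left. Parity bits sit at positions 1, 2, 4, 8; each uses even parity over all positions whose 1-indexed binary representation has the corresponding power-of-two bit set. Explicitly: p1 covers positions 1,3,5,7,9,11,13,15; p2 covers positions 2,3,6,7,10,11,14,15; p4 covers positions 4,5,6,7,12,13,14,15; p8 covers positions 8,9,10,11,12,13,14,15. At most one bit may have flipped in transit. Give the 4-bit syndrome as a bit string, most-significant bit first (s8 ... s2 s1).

0100

s1: b1⊕b3⊕b5⊕b7⊕b9⊕b11⊕b13⊕b15 = 1⊕0⊕0⊕0⊕0⊕1⊕1⊕1 = 0
s2: b2⊕b3⊕b6⊕b7⊕b10⊕b11⊕b14⊕b15 = 0⊕0⊕1⊕0⊕0⊕1⊕1⊕1 = 0
s4: b4⊕b5⊕b6⊕b7⊕b12⊕b13⊕b14⊕b15 = 1⊕0⊕1⊕0⊕0⊕1⊕1⊕1 = 1
s8: b8⊕b9⊕b10⊕b11⊕b12⊕b13⊕b14⊕b15 = 0⊕0⊕0⊕1⊕0⊕1⊕1⊕1 = 0
Syndrome (s8...s1) = 0100 → position 4.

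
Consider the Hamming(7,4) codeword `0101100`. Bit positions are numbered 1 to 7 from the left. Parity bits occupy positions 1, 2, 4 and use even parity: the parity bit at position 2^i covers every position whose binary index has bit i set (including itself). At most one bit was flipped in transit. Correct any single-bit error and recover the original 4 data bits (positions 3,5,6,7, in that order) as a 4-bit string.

1100

s1: b1⊕b3⊕b5⊕b7 = 0⊕0⊕1⊕0 = 1
s2: b2⊕b3⊕b6⊕b7 = 1⊕0⊕0⊕0 = 1
s4: b4⊕b5⊕b6⊕b7 = 1⊕1⊕0⊕0 = 0
Syndrome (s4...s1) = 011 → position 3.
Flip bit 3: corrected codeword = 0111100
Data bits at positions 3,5,6,7: 1100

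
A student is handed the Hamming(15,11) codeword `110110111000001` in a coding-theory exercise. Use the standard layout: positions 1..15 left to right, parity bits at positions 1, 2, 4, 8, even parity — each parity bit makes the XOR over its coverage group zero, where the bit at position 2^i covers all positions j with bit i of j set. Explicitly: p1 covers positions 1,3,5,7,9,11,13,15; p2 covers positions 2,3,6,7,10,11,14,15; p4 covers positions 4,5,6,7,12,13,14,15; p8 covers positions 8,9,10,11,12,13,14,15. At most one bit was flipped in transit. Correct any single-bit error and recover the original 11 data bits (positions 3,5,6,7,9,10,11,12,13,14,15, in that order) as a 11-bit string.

01011010001

s1: b1⊕b3⊕b5⊕b7⊕b9⊕b11⊕b13⊕b15 = 1⊕0⊕1⊕1⊕1⊕0⊕0⊕1 = 1
s2: b2⊕b3⊕b6⊕b7⊕b10⊕b11⊕b14⊕b15 = 1⊕0⊕0⊕1⊕0⊕0⊕0⊕1 = 1
s4: b4⊕b5⊕b6⊕b7⊕b12⊕b13⊕b14⊕b15 = 1⊕1⊕0⊕1⊕0⊕0⊕0⊕1 = 0
s8: b8⊕b9⊕b10⊕b11⊕b12⊕b13⊕b14⊕b15 = 1⊕1⊕0⊕0⊕0⊕0⊕0⊕1 = 1
Syndrome (s8...s1) = 1011 → position 11.
Flip bit 11: corrected codeword = 110110111010001
Data bits at positions 3,5,6,7,9,10,11,12,13,14,15: 01011010001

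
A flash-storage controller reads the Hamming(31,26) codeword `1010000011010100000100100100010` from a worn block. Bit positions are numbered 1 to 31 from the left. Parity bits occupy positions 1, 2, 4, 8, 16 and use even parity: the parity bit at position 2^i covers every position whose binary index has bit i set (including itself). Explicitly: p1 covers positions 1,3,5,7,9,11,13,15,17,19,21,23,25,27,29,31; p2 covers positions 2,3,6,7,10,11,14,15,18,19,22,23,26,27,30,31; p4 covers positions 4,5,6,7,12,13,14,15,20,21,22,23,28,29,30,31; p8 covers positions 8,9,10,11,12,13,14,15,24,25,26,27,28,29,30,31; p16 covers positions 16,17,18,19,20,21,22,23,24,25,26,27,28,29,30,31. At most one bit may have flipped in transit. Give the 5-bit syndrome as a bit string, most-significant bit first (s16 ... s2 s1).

s1: b1⊕b3⊕b5⊕b7⊕b9⊕b11⊕b13⊕b15⊕b17⊕b19⊕b21⊕b23⊕b25⊕b27⊕b29⊕b31 = 1⊕1⊕0⊕0⊕1⊕0⊕0⊕0⊕0⊕0⊕0⊕1⊕0⊕0⊕0⊕0 = 0
s2: b2⊕b3⊕b6⊕b7⊕b10⊕b11⊕b14⊕b15⊕b18⊕b19⊕b22⊕b23⊕b26⊕b27⊕b30⊕b31 = 0⊕1⊕0⊕0⊕1⊕0⊕1⊕0⊕0⊕0⊕0⊕1⊕1⊕0⊕1⊕0 = 0
s4: b4⊕b5⊕b6⊕b7⊕b12⊕b13⊕b14⊕b15⊕b20⊕b21⊕b22⊕b23⊕b28⊕b29⊕b30⊕b31 = 0⊕0⊕0⊕0⊕1⊕0⊕1⊕0⊕1⊕0⊕0⊕1⊕0⊕0⊕1⊕0 = 1
s8: b8⊕b9⊕b10⊕b11⊕b12⊕b13⊕b14⊕b15⊕b24⊕b25⊕b26⊕b27⊕b28⊕b29⊕b30⊕b31 = 0⊕1⊕1⊕0⊕1⊕0⊕1⊕0⊕0⊕0⊕1⊕0⊕0⊕0⊕1⊕0 = 0
s16: b16⊕b17⊕b18⊕b19⊕b20⊕b21⊕b22⊕b23⊕b24⊕b25⊕b26⊕b27⊕b28⊕b29⊕b30⊕b31 = 0⊕0⊕0⊕0⊕1⊕0⊕0⊕1⊕0⊕0⊕1⊕0⊕0⊕0⊕1⊕0 = 0
Syndrome (s16...s1) = 00100 → position 4.

00100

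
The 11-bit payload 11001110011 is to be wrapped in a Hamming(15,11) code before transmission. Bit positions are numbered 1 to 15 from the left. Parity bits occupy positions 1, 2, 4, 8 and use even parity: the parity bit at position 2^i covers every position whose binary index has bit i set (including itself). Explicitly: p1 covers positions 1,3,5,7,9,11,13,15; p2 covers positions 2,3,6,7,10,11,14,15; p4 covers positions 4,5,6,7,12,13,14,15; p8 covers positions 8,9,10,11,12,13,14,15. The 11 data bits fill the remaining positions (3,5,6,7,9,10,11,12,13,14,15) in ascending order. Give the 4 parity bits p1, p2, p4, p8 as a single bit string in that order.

1111

Place data bits at non-power-of-two positions: b3=1, b5=1, b6=0, b7=0, b9=1, b10=1, b11=1, b12=0, b13=0, b14=1, b15=1.
p1 = XOR of data positions {3,5,7,9,11,13,15} = 1⊕1⊕0⊕1⊕1⊕0⊕1 = 1
p2 = XOR of data positions {3,6,7,10,11,14,15} = 1⊕0⊕0⊕1⊕1⊕1⊕1 = 1
p4 = XOR of data positions {5,6,7,12,13,14,15} = 1⊕0⊕0⊕0⊕0⊕1⊕1 = 1
p8 = XOR of data positions {9,10,11,12,13,14,15} = 1⊕1⊕1⊕0⊕0⊕1⊕1 = 1
Parity bits p1,p2,p4,p8 = 1111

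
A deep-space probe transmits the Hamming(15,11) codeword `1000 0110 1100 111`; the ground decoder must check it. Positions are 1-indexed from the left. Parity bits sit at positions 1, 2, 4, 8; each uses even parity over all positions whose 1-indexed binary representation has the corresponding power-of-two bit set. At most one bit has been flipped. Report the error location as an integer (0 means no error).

s1: b1⊕b3⊕b5⊕b7⊕b9⊕b11⊕b13⊕b15 = 1⊕0⊕0⊕1⊕1⊕0⊕1⊕1 = 1
s2: b2⊕b3⊕b6⊕b7⊕b10⊕b11⊕b14⊕b15 = 0⊕0⊕1⊕1⊕1⊕0⊕1⊕1 = 1
s4: b4⊕b5⊕b6⊕b7⊕b12⊕b13⊕b14⊕b15 = 0⊕0⊕1⊕1⊕0⊕1⊕1⊕1 = 1
s8: b8⊕b9⊕b10⊕b11⊕b12⊕b13⊕b14⊕b15 = 0⊕1⊕1⊕0⊕0⊕1⊕1⊕1 = 1
Syndrome (s8...s1) = 1111 → position 15.

15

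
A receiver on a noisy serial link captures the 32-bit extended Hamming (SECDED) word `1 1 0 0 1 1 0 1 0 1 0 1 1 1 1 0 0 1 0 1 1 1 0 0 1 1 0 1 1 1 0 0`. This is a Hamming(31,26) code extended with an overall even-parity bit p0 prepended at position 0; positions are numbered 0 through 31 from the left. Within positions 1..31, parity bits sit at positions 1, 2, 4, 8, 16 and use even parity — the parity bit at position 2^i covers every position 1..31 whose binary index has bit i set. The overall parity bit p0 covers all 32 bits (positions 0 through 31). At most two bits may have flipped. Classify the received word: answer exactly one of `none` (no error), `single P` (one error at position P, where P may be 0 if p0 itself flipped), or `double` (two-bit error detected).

single 18

s1: b1⊕b3⊕b5⊕b7⊕b9⊕b11⊕b13⊕b15⊕b17⊕b19⊕b21⊕b23⊕b25⊕b27⊕b29⊕b31 = 1⊕0⊕1⊕1⊕1⊕1⊕1⊕0⊕1⊕1⊕1⊕0⊕1⊕1⊕1⊕0 = 0
s2: b2⊕b3⊕b6⊕b7⊕b10⊕b11⊕b14⊕b15⊕b18⊕b19⊕b22⊕b23⊕b26⊕b27⊕b30⊕b31 = 0⊕0⊕0⊕1⊕0⊕1⊕1⊕0⊕0⊕1⊕0⊕0⊕0⊕1⊕0⊕0 = 1
s4: b4⊕b5⊕b6⊕b7⊕b12⊕b13⊕b14⊕b15⊕b20⊕b21⊕b22⊕b23⊕b28⊕b29⊕b30⊕b31 = 1⊕1⊕0⊕1⊕1⊕1⊕1⊕0⊕1⊕1⊕0⊕0⊕1⊕1⊕0⊕0 = 0
s8: b8⊕b9⊕b10⊕b11⊕b12⊕b13⊕b14⊕b15⊕b24⊕b25⊕b26⊕b27⊕b28⊕b29⊕b30⊕b31 = 0⊕1⊕0⊕1⊕1⊕1⊕1⊕0⊕1⊕1⊕0⊕1⊕1⊕1⊕0⊕0 = 0
s16: b16⊕b17⊕b18⊕b19⊕b20⊕b21⊕b22⊕b23⊕b24⊕b25⊕b26⊕b27⊕b28⊕b29⊕b30⊕b31 = 0⊕1⊕0⊕1⊕1⊕1⊕0⊕0⊕1⊕1⊕0⊕1⊕1⊕1⊕0⊕0 = 1
Syndrome (s16...s1) = 10010 → position 18.
Overall parity (XOR of all 32 bits, including p0): 1⊕1⊕0⊕0⊕1⊕1⊕0⊕1⊕0⊕1⊕0⊕1⊕1⊕1⊕1⊕0⊕0⊕1⊕0⊕1⊕1⊕1⊕0⊕0⊕1⊕1⊕0⊕1⊕1⊕1⊕0⊕0 = 1
Overall=1, syndrome position=18 → single-bit error at position 18.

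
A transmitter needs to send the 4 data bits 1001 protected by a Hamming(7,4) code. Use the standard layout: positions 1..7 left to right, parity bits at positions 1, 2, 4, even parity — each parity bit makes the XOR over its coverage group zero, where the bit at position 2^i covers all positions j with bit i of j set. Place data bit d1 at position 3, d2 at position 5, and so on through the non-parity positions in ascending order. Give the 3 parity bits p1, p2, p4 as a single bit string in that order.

Place data bits at non-power-of-two positions: b3=1, b5=0, b6=0, b7=1.
p1 = XOR of data positions {3,5,7} = 1⊕0⊕1 = 0
p2 = XOR of data positions {3,6,7} = 1⊕0⊕1 = 0
p4 = XOR of data positions {5,6,7} = 0⊕0⊕1 = 1
Parity bits p1,p2,p4 = 001

001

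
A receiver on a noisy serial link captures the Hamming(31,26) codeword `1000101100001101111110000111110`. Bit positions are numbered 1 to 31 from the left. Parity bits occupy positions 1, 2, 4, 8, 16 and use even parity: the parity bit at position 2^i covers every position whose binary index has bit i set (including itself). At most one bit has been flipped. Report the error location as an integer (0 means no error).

23

s1: b1⊕b3⊕b5⊕b7⊕b9⊕b11⊕b13⊕b15⊕b17⊕b19⊕b21⊕b23⊕b25⊕b27⊕b29⊕b31 = 1⊕0⊕1⊕1⊕0⊕0⊕1⊕0⊕1⊕1⊕1⊕0⊕0⊕1⊕1⊕0 = 1
s2: b2⊕b3⊕b6⊕b7⊕b10⊕b11⊕b14⊕b15⊕b18⊕b19⊕b22⊕b23⊕b26⊕b27⊕b30⊕b31 = 0⊕0⊕0⊕1⊕0⊕0⊕1⊕0⊕1⊕1⊕0⊕0⊕1⊕1⊕1⊕0 = 1
s4: b4⊕b5⊕b6⊕b7⊕b12⊕b13⊕b14⊕b15⊕b20⊕b21⊕b22⊕b23⊕b28⊕b29⊕b30⊕b31 = 0⊕1⊕0⊕1⊕0⊕1⊕1⊕0⊕1⊕1⊕0⊕0⊕1⊕1⊕1⊕0 = 1
s8: b8⊕b9⊕b10⊕b11⊕b12⊕b13⊕b14⊕b15⊕b24⊕b25⊕b26⊕b27⊕b28⊕b29⊕b30⊕b31 = 1⊕0⊕0⊕0⊕0⊕1⊕1⊕0⊕0⊕0⊕1⊕1⊕1⊕1⊕1⊕0 = 0
s16: b16⊕b17⊕b18⊕b19⊕b20⊕b21⊕b22⊕b23⊕b24⊕b25⊕b26⊕b27⊕b28⊕b29⊕b30⊕b31 = 1⊕1⊕1⊕1⊕1⊕1⊕0⊕0⊕0⊕0⊕1⊕1⊕1⊕1⊕1⊕0 = 1
Syndrome (s16...s1) = 10111 → position 23.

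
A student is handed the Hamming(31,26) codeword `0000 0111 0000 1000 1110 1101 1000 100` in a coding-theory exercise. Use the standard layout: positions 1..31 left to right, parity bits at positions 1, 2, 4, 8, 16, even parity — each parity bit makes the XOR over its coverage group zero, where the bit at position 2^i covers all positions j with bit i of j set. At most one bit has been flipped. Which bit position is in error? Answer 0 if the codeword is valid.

11

s1: b1⊕b3⊕b5⊕b7⊕b9⊕b11⊕b13⊕b15⊕b17⊕b19⊕b21⊕b23⊕b25⊕b27⊕b29⊕b31 = 0⊕0⊕0⊕1⊕0⊕0⊕1⊕0⊕1⊕1⊕1⊕0⊕1⊕0⊕1⊕0 = 1
s2: b2⊕b3⊕b6⊕b7⊕b10⊕b11⊕b14⊕b15⊕b18⊕b19⊕b22⊕b23⊕b26⊕b27⊕b30⊕b31 = 0⊕0⊕1⊕1⊕0⊕0⊕0⊕0⊕1⊕1⊕1⊕0⊕0⊕0⊕0⊕0 = 1
s4: b4⊕b5⊕b6⊕b7⊕b12⊕b13⊕b14⊕b15⊕b20⊕b21⊕b22⊕b23⊕b28⊕b29⊕b30⊕b31 = 0⊕0⊕1⊕1⊕0⊕1⊕0⊕0⊕0⊕1⊕1⊕0⊕0⊕1⊕0⊕0 = 0
s8: b8⊕b9⊕b10⊕b11⊕b12⊕b13⊕b14⊕b15⊕b24⊕b25⊕b26⊕b27⊕b28⊕b29⊕b30⊕b31 = 1⊕0⊕0⊕0⊕0⊕1⊕0⊕0⊕1⊕1⊕0⊕0⊕0⊕1⊕0⊕0 = 1
s16: b16⊕b17⊕b18⊕b19⊕b20⊕b21⊕b22⊕b23⊕b24⊕b25⊕b26⊕b27⊕b28⊕b29⊕b30⊕b31 = 0⊕1⊕1⊕1⊕0⊕1⊕1⊕0⊕1⊕1⊕0⊕0⊕0⊕1⊕0⊕0 = 0
Syndrome (s16...s1) = 01011 → position 11.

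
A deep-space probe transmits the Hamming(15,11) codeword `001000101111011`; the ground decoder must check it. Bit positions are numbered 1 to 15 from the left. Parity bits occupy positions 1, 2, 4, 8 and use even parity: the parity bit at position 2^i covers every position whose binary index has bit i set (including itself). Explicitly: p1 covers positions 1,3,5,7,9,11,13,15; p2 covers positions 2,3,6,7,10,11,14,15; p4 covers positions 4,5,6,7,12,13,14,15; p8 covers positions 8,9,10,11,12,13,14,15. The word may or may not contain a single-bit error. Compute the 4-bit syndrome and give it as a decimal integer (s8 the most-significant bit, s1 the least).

1

s1: b1⊕b3⊕b5⊕b7⊕b9⊕b11⊕b13⊕b15 = 0⊕1⊕0⊕1⊕1⊕1⊕0⊕1 = 1
s2: b2⊕b3⊕b6⊕b7⊕b10⊕b11⊕b14⊕b15 = 0⊕1⊕0⊕1⊕1⊕1⊕1⊕1 = 0
s4: b4⊕b5⊕b6⊕b7⊕b12⊕b13⊕b14⊕b15 = 0⊕0⊕0⊕1⊕1⊕0⊕1⊕1 = 0
s8: b8⊕b9⊕b10⊕b11⊕b12⊕b13⊕b14⊕b15 = 0⊕1⊕1⊕1⊕1⊕0⊕1⊕1 = 0
Syndrome (s8...s1) = 0001 → position 1.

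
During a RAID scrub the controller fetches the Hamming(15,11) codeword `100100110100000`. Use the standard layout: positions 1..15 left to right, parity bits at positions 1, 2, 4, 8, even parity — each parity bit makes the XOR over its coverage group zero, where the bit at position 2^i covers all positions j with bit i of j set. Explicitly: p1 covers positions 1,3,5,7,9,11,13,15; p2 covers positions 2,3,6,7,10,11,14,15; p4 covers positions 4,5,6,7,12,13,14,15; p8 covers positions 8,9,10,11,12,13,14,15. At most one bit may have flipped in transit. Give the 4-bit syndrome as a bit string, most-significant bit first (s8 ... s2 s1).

s1: b1⊕b3⊕b5⊕b7⊕b9⊕b11⊕b13⊕b15 = 1⊕0⊕0⊕1⊕0⊕0⊕0⊕0 = 0
s2: b2⊕b3⊕b6⊕b7⊕b10⊕b11⊕b14⊕b15 = 0⊕0⊕0⊕1⊕1⊕0⊕0⊕0 = 0
s4: b4⊕b5⊕b6⊕b7⊕b12⊕b13⊕b14⊕b15 = 1⊕0⊕0⊕1⊕0⊕0⊕0⊕0 = 0
s8: b8⊕b9⊕b10⊕b11⊕b12⊕b13⊕b14⊕b15 = 1⊕0⊕1⊕0⊕0⊕0⊕0⊕0 = 0
Syndrome (s8...s1) = 0000 → position 0 (no error).

0000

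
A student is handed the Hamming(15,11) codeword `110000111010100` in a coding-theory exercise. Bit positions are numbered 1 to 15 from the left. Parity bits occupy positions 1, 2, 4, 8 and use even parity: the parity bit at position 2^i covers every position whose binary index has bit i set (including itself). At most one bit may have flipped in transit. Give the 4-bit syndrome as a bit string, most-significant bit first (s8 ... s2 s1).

0011

s1: b1⊕b3⊕b5⊕b7⊕b9⊕b11⊕b13⊕b15 = 1⊕0⊕0⊕1⊕1⊕1⊕1⊕0 = 1
s2: b2⊕b3⊕b6⊕b7⊕b10⊕b11⊕b14⊕b15 = 1⊕0⊕0⊕1⊕0⊕1⊕0⊕0 = 1
s4: b4⊕b5⊕b6⊕b7⊕b12⊕b13⊕b14⊕b15 = 0⊕0⊕0⊕1⊕0⊕1⊕0⊕0 = 0
s8: b8⊕b9⊕b10⊕b11⊕b12⊕b13⊕b14⊕b15 = 1⊕1⊕0⊕1⊕0⊕1⊕0⊕0 = 0
Syndrome (s8...s1) = 0011 → position 3.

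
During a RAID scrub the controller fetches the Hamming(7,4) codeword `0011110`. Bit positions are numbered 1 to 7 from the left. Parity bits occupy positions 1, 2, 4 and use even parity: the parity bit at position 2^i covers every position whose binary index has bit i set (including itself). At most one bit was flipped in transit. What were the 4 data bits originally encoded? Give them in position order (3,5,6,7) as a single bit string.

1110

s1: b1⊕b3⊕b5⊕b7 = 0⊕1⊕1⊕0 = 0
s2: b2⊕b3⊕b6⊕b7 = 0⊕1⊕1⊕0 = 0
s4: b4⊕b5⊕b6⊕b7 = 1⊕1⊕1⊕0 = 1
Syndrome (s4...s1) = 100 → position 4.
Flip bit 4: corrected codeword = 0010110
Data bits at positions 3,5,6,7: 1110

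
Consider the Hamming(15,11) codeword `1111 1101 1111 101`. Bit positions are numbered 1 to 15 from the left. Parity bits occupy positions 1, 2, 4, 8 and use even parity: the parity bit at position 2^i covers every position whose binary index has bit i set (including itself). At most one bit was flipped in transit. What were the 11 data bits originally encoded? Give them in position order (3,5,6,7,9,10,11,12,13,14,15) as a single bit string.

11100111101

s1: b1⊕b3⊕b5⊕b7⊕b9⊕b11⊕b13⊕b15 = 1⊕1⊕1⊕0⊕1⊕1⊕1⊕1 = 1
s2: b2⊕b3⊕b6⊕b7⊕b10⊕b11⊕b14⊕b15 = 1⊕1⊕1⊕0⊕1⊕1⊕0⊕1 = 0
s4: b4⊕b5⊕b6⊕b7⊕b12⊕b13⊕b14⊕b15 = 1⊕1⊕1⊕0⊕1⊕1⊕0⊕1 = 0
s8: b8⊕b9⊕b10⊕b11⊕b12⊕b13⊕b14⊕b15 = 1⊕1⊕1⊕1⊕1⊕1⊕0⊕1 = 1
Syndrome (s8...s1) = 1001 → position 9.
Flip bit 9: corrected codeword = 111111010111101
Data bits at positions 3,5,6,7,9,10,11,12,13,14,15: 11100111101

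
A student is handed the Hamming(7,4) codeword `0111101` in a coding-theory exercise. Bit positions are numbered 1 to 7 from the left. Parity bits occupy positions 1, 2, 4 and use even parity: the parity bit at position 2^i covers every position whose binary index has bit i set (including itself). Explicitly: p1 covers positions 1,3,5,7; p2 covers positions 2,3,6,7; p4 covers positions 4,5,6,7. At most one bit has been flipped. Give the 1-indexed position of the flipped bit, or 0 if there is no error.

7

s1: b1⊕b3⊕b5⊕b7 = 0⊕1⊕1⊕1 = 1
s2: b2⊕b3⊕b6⊕b7 = 1⊕1⊕0⊕1 = 1
s4: b4⊕b5⊕b6⊕b7 = 1⊕1⊕0⊕1 = 1
Syndrome (s4...s1) = 111 → position 7.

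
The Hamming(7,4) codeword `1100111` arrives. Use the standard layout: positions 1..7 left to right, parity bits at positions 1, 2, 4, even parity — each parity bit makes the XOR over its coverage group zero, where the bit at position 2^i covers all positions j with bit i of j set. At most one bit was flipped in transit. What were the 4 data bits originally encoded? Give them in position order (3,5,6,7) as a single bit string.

s1: b1⊕b3⊕b5⊕b7 = 1⊕0⊕1⊕1 = 1
s2: b2⊕b3⊕b6⊕b7 = 1⊕0⊕1⊕1 = 1
s4: b4⊕b5⊕b6⊕b7 = 0⊕1⊕1⊕1 = 1
Syndrome (s4...s1) = 111 → position 7.
Flip bit 7: corrected codeword = 1100110
Data bits at positions 3,5,6,7: 0110

0110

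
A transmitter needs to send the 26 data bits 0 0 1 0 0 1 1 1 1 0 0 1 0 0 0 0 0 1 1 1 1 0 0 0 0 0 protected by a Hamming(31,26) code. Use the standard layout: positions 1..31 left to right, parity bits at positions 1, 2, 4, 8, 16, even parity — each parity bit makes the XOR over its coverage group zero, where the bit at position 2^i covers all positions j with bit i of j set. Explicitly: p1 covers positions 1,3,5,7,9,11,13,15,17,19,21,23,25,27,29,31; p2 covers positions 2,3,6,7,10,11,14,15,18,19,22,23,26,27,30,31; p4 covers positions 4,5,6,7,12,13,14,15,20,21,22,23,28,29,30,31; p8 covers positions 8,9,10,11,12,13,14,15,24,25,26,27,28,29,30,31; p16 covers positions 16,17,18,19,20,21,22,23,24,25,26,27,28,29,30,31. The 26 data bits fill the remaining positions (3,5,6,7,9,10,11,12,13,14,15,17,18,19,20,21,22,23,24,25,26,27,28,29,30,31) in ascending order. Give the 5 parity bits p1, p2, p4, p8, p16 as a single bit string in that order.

Place data bits at non-power-of-two positions: b3=0, b5=0, b6=1, b7=0, b9=0, b10=1, b11=1, b12=1, b13=1, b14=0, b15=0, b17=1, b18=0, b19=0, b20=0, b21=0, b22=0, b23=1, b24=1, b25=1, b26=1, b27=0, b28=0, b29=0, b30=0, b31=0.
p1 = XOR of data positions {3,5,7,9,11,13,15,17,19,21,23,25,27,29,31} = 0⊕0⊕0⊕0⊕1⊕1⊕0⊕1⊕0⊕0⊕1⊕1⊕0⊕0⊕0 = 1
p2 = XOR of data positions {3,6,7,10,11,14,15,18,19,22,23,26,27,30,31} = 0⊕1⊕0⊕1⊕1⊕0⊕0⊕0⊕0⊕0⊕1⊕1⊕0⊕0⊕0 = 1
p4 = XOR of data positions {5,6,7,12,13,14,15,20,21,22,23,28,29,30,31} = 0⊕1⊕0⊕1⊕1⊕0⊕0⊕0⊕0⊕0⊕1⊕0⊕0⊕0⊕0 = 0
p8 = XOR of data positions {9,10,11,12,13,14,15,24,25,26,27,28,29,30,31} = 0⊕1⊕1⊕1⊕1⊕0⊕0⊕1⊕1⊕1⊕0⊕0⊕0⊕0⊕0 = 1
p16 = XOR of data positions {17,18,19,20,21,22,23,24,25,26,27,28,29,30,31} = 1⊕0⊕0⊕0⊕0⊕0⊕1⊕1⊕1⊕1⊕0⊕0⊕0⊕0⊕0 = 1
Parity bits p1,p2,p4,p8,p16 = 11011

11011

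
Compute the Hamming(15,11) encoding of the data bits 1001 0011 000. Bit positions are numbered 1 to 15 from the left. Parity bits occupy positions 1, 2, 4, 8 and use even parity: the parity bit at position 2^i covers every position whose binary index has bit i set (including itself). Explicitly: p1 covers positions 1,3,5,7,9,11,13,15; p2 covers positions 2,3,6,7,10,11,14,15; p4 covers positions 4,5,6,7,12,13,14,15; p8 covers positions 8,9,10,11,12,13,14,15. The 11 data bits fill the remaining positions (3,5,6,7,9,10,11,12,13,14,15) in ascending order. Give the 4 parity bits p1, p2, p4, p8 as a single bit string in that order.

Place data bits at non-power-of-two positions: b3=1, b5=0, b6=0, b7=1, b9=0, b10=0, b11=1, b12=1, b13=0, b14=0, b15=0.
p1 = XOR of data positions {3,5,7,9,11,13,15} = 1⊕0⊕1⊕0⊕1⊕0⊕0 = 1
p2 = XOR of data positions {3,6,7,10,11,14,15} = 1⊕0⊕1⊕0⊕1⊕0⊕0 = 1
p4 = XOR of data positions {5,6,7,12,13,14,15} = 0⊕0⊕1⊕1⊕0⊕0⊕0 = 0
p8 = XOR of data positions {9,10,11,12,13,14,15} = 0⊕0⊕1⊕1⊕0⊕0⊕0 = 0
Parity bits p1,p2,p4,p8 = 1100

1100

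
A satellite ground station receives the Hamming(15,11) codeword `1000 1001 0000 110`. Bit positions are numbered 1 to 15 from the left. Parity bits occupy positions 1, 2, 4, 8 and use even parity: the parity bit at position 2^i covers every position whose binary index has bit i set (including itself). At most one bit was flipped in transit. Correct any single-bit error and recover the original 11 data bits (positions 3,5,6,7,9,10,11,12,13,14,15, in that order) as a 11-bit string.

s1: b1⊕b3⊕b5⊕b7⊕b9⊕b11⊕b13⊕b15 = 1⊕0⊕1⊕0⊕0⊕0⊕1⊕0 = 1
s2: b2⊕b3⊕b6⊕b7⊕b10⊕b11⊕b14⊕b15 = 0⊕0⊕0⊕0⊕0⊕0⊕1⊕0 = 1
s4: b4⊕b5⊕b6⊕b7⊕b12⊕b13⊕b14⊕b15 = 0⊕1⊕0⊕0⊕0⊕1⊕1⊕0 = 1
s8: b8⊕b9⊕b10⊕b11⊕b12⊕b13⊕b14⊕b15 = 1⊕0⊕0⊕0⊕0⊕1⊕1⊕0 = 1
Syndrome (s8...s1) = 1111 → position 15.
Flip bit 15: corrected codeword = 100010010000111
Data bits at positions 3,5,6,7,9,10,11,12,13,14,15: 01000000111

01000000111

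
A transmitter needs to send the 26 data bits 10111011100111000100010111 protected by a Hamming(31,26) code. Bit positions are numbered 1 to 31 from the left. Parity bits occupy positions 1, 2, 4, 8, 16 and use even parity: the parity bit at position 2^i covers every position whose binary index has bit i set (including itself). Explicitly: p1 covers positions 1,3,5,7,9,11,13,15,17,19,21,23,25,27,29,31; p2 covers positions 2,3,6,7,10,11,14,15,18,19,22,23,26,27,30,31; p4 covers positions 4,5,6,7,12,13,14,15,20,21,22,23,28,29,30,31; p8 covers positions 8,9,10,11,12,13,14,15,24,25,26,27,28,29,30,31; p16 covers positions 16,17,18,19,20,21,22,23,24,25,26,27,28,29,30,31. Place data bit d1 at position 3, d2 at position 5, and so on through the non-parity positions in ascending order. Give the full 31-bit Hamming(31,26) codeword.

1010011010111000111000100010111

Place data bits at non-power-of-two positions: b3=1, b5=0, b6=1, b7=1, b9=1, b10=0, b11=1, b12=1, b13=1, b14=0, b15=0, b17=1, b18=1, b19=1, b20=0, b21=0, b22=0, b23=1, b24=0, b25=0, b26=0, b27=1, b28=0, b29=1, b30=1, b31=1.
p1 = XOR of data positions {3,5,7,9,11,13,15,17,19,21,23,25,27,29,31} = 1⊕0⊕1⊕1⊕1⊕1⊕0⊕1⊕1⊕0⊕1⊕0⊕1⊕1⊕1 = 1
p2 = XOR of data positions {3,6,7,10,11,14,15,18,19,22,23,26,27,30,31} = 1⊕1⊕1⊕0⊕1⊕0⊕0⊕1⊕1⊕0⊕1⊕0⊕1⊕1⊕1 = 0
p4 = XOR of data positions {5,6,7,12,13,14,15,20,21,22,23,28,29,30,31} = 0⊕1⊕1⊕1⊕1⊕0⊕0⊕0⊕0⊕0⊕1⊕0⊕1⊕1⊕1 = 0
p8 = XOR of data positions {9,10,11,12,13,14,15,24,25,26,27,28,29,30,31} = 1⊕0⊕1⊕1⊕1⊕0⊕0⊕0⊕0⊕0⊕1⊕0⊕1⊕1⊕1 = 0
p16 = XOR of data positions {17,18,19,20,21,22,23,24,25,26,27,28,29,30,31} = 1⊕1⊕1⊕0⊕0⊕0⊕1⊕0⊕0⊕0⊕1⊕0⊕1⊕1⊕1 = 0
Codeword b1..b31 = 1010011010111000111000100010111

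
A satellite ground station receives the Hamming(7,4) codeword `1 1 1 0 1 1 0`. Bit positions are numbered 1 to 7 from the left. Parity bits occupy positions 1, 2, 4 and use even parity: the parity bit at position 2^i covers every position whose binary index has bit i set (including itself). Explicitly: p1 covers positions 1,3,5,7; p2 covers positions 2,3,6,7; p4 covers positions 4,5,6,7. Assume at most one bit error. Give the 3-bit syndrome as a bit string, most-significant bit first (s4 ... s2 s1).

s1: b1⊕b3⊕b5⊕b7 = 1⊕1⊕1⊕0 = 1
s2: b2⊕b3⊕b6⊕b7 = 1⊕1⊕1⊕0 = 1
s4: b4⊕b5⊕b6⊕b7 = 0⊕1⊕1⊕0 = 0
Syndrome (s4...s1) = 011 → position 3.

011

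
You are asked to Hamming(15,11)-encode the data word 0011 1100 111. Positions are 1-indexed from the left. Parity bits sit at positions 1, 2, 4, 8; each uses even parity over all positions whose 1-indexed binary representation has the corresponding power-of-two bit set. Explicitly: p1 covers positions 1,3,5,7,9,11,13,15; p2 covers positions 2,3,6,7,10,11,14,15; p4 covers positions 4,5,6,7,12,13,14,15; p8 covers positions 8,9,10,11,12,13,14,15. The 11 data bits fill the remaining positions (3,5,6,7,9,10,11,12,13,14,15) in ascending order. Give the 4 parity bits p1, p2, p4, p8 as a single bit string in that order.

Place data bits at non-power-of-two positions: b3=0, b5=0, b6=1, b7=1, b9=1, b10=1, b11=0, b12=0, b13=1, b14=1, b15=1.
p1 = XOR of data positions {3,5,7,9,11,13,15} = 0⊕0⊕1⊕1⊕0⊕1⊕1 = 0
p2 = XOR of data positions {3,6,7,10,11,14,15} = 0⊕1⊕1⊕1⊕0⊕1⊕1 = 1
p4 = XOR of data positions {5,6,7,12,13,14,15} = 0⊕1⊕1⊕0⊕1⊕1⊕1 = 1
p8 = XOR of data positions {9,10,11,12,13,14,15} = 1⊕1⊕0⊕0⊕1⊕1⊕1 = 1
Parity bits p1,p2,p4,p8 = 0111

0111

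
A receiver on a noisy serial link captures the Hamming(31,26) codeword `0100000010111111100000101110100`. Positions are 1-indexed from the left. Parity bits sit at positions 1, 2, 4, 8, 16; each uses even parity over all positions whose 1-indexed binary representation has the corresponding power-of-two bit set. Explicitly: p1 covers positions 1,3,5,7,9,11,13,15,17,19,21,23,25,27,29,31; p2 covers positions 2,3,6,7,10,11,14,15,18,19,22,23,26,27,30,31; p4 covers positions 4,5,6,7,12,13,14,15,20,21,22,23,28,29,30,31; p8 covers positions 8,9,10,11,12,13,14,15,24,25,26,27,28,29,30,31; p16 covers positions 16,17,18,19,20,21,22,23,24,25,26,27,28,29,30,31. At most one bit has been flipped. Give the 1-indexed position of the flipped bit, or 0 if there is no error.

s1: b1⊕b3⊕b5⊕b7⊕b9⊕b11⊕b13⊕b15⊕b17⊕b19⊕b21⊕b23⊕b25⊕b27⊕b29⊕b31 = 0⊕0⊕0⊕0⊕1⊕1⊕1⊕1⊕1⊕0⊕0⊕1⊕1⊕1⊕1⊕0 = 1
s2: b2⊕b3⊕b6⊕b7⊕b10⊕b11⊕b14⊕b15⊕b18⊕b19⊕b22⊕b23⊕b26⊕b27⊕b30⊕b31 = 1⊕0⊕0⊕0⊕0⊕1⊕1⊕1⊕0⊕0⊕0⊕1⊕1⊕1⊕0⊕0 = 1
s4: b4⊕b5⊕b6⊕b7⊕b12⊕b13⊕b14⊕b15⊕b20⊕b21⊕b22⊕b23⊕b28⊕b29⊕b30⊕b31 = 0⊕0⊕0⊕0⊕1⊕1⊕1⊕1⊕0⊕0⊕0⊕1⊕0⊕1⊕0⊕0 = 0
s8: b8⊕b9⊕b10⊕b11⊕b12⊕b13⊕b14⊕b15⊕b24⊕b25⊕b26⊕b27⊕b28⊕b29⊕b30⊕b31 = 0⊕1⊕0⊕1⊕1⊕1⊕1⊕1⊕0⊕1⊕1⊕1⊕0⊕1⊕0⊕0 = 0
s16: b16⊕b17⊕b18⊕b19⊕b20⊕b21⊕b22⊕b23⊕b24⊕b25⊕b26⊕b27⊕b28⊕b29⊕b30⊕b31 = 1⊕1⊕0⊕0⊕0⊕0⊕0⊕1⊕0⊕1⊕1⊕1⊕0⊕1⊕0⊕0 = 1
Syndrome (s16...s1) = 10011 → position 19.

19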